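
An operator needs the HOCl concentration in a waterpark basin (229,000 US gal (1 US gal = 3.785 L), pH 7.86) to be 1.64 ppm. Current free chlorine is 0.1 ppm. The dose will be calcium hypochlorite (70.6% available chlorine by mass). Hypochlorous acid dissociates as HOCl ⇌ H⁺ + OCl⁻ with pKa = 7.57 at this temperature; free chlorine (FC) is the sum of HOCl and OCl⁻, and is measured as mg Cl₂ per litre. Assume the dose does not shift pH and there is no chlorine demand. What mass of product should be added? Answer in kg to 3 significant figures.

5.82 kg

Volume: 229,000 US gal × 3.785 L/gal = 866,765 L.
[OCl⁻]/[HOCl] = 10^(pH − pKa) = 10^(7.86 − 7.57) = 1.95; fraction as HOCl = 1/(1 + 1.95) = 0.339.
Free chlorine required for 1.64 ppm HOCl: 1.64 / 0.339 = 4.838 ppm.
FC to add: 4.838 − 0.1 = 4.738 mg/L as Cl₂.
Cl₂ equivalent: 4.738 mg/L × 866,765 L = 4107 g.
Product at 70.6% available Cl: 4107 / 0.706 = 5817 g.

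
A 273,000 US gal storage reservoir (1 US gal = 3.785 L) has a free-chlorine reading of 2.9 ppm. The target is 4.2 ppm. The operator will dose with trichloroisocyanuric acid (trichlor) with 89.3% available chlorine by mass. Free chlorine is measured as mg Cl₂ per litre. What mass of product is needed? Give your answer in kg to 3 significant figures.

Volume: 273,000 US gal × 3.785 L/gal = 1,033,305 L.
Chlorine deficit: 4.2 − 2.9 = 1.3 ppm = 1.3 mg/L as Cl₂.
Cl₂ equivalent needed: 1.3 mg/L × 1,033,305 L = 1,343,000 mg = 1343 g.
Product at 89.3% available chlorine: 1343 / 0.893 = 1504 g.

1.50 kg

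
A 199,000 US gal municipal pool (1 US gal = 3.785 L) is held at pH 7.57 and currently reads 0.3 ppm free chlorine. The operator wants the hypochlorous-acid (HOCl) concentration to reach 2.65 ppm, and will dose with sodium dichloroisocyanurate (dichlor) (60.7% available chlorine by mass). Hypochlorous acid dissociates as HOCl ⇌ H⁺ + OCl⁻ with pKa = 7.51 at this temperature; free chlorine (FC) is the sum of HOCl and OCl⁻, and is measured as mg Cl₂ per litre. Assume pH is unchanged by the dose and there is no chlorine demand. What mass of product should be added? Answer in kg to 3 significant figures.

6.69 kg

Volume: 199,000 US gal × 3.785 L/gal = 753,215 L.
[OCl⁻]/[HOCl] = 10^(pH − pKa) = 10^(7.57 − 7.51) = 1.148; fraction as HOCl = 1/(1 + 1.148) = 0.4655.
Free chlorine required for 2.65 ppm HOCl: 2.65 / 0.4655 = 5.693 ppm.
FC to add: 5.693 − 0.3 = 5.393 mg/L as Cl₂.
Cl₂ equivalent: 5.393 mg/L × 753,215 L = 4062 g.
Product at 60.7% available Cl: 4062 / 0.607 = 6692 g.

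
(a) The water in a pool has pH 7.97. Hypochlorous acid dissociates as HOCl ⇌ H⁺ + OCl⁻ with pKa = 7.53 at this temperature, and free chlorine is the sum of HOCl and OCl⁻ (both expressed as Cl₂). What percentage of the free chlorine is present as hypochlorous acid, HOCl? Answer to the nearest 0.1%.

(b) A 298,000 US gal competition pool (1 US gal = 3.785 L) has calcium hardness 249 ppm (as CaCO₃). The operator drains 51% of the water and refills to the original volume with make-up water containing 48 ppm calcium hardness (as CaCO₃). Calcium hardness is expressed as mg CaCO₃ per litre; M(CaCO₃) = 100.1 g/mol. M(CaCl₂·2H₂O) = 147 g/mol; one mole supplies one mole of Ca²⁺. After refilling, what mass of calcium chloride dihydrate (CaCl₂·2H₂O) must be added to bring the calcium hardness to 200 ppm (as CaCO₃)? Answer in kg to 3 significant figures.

(a) [OCl⁻]/[HOCl] = 10^(pH − pKa) = 10^(7.97 − 7.53) = 10^0.44 = 2.754.
(a) Fraction as HOCl = 1 / (1 + 2.754) = 0.2664.

(b) Volume: 298,000 US gal × 3.785 L/gal = 1,127,930 L.
(b) After draining 51% and refilling: 249 × 0.49 + 48 × 0.51 = 146.49 ppm.
(b) Deficit to target: 200 − 146.49 = 53.51 mg/L.
(b) As CaCO₃: 53.51 mg/L × 1,127,930 L = 60,360 g; ÷ 100.1 = 603 mol Ca²⁺.
(b) Mass: 603 × 147 = 88,630 g.

(a) 26.6%; (b) 88.6 kg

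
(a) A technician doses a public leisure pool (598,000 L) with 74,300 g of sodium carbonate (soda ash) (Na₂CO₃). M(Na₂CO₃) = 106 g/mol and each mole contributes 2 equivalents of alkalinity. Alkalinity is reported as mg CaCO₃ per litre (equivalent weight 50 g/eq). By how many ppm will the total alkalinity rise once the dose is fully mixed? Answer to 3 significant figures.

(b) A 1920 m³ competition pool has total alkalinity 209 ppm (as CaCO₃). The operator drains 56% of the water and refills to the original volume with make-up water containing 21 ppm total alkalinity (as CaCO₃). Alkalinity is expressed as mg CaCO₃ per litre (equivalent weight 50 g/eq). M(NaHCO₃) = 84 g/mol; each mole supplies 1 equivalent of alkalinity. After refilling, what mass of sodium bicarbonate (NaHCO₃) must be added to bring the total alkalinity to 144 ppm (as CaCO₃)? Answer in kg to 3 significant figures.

(a) Moles of Na₂CO₃: 74,300 g ÷ 106 g/mol = 700.9 mol → 1402 eq of alkalinity.
(a) As CaCO₃: 1402 eq × 50 g/eq = 70,090 g.
(a) Rise: 70,090 g / 598,000 L × 1000 = 117.2 mg/L.

(b) Volume: 1920 m³ = 1,920,000 L.
(b) After draining 56% and refilling: 209 × 0.44 + 21 × 0.56 = 103.72 ppm.
(b) Deficit to target: 144 − 103.72 = 40.28 mg/L.
(b) As CaCO₃: 40.28 mg/L × 1,920,000 L = 77,340 g; ÷ 50 g/eq ÷ 1 = 1547 mol NaHCO₃.
(b) Mass: 1547 × 84 = 129,900 g.

(a) 117 ppm; (b) 130 kg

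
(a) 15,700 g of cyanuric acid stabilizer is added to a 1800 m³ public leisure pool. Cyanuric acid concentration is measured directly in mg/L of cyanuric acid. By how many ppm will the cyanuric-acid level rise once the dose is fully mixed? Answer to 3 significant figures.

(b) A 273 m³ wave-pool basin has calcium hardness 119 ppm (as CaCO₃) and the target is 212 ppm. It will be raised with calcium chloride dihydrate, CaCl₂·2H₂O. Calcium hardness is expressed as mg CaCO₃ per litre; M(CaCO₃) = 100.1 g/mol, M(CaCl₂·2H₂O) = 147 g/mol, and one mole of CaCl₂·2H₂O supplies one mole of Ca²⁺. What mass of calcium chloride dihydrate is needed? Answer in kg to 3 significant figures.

(a) Volume: 1800 m³ = 1,800,000 L.
(a) Rise: 15,700 g / 1,800,000 L × 1000 = 8.722 mg/L.

(b) Volume: 273 m³ = 273,000 L.
(b) Hardness to add: (212 − 119) = 93 mg/L as CaCO₃ × 273,000 L = 25,390 g as CaCO₃.
(b) Moles of Ca²⁺ (1 mol Ca²⁺ ≡ 1 mol CaCO₃): 25,390 / 100.1 g/mol = 253.6 mol.
(b) Mass of CaCl₂·2H₂O: 253.6 × 147 = 37,280 g.

(a) 8.72 ppm; (b) 37.3 kg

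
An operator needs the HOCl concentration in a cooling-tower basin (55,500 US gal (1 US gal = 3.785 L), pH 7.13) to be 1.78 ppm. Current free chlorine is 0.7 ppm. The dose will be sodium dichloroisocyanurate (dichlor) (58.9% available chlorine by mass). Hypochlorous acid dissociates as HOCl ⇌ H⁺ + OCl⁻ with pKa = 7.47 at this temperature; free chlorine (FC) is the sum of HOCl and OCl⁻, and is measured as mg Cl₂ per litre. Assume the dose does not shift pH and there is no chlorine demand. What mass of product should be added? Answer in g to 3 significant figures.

Volume: 55,500 US gal × 3.785 L/gal = 210,068 L.
[OCl⁻]/[HOCl] = 10^(pH − pKa) = 10^(7.13 − 7.47) = 0.4571; fraction as HOCl = 1/(1 + 0.4571) = 0.6863.
Free chlorine required for 1.78 ppm HOCl: 1.78 / 0.6863 = 2.594 ppm.
FC to add: 2.594 − 0.7 = 1.894 mg/L as Cl₂.
Cl₂ equivalent: 1.894 mg/L × 210,068 L = 397.8 g.
Product at 58.9% available Cl: 397.8 / 0.589 = 675.4 g.

675 g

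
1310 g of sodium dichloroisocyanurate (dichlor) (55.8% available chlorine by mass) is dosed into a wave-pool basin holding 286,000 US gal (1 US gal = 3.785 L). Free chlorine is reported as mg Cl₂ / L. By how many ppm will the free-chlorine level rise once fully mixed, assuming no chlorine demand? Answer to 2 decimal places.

0.68 ppm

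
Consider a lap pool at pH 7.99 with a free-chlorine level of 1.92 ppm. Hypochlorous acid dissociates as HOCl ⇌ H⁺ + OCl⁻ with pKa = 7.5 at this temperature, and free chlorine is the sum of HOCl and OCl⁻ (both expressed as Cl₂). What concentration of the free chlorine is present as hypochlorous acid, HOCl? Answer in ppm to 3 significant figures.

0.469 ppm

[OCl⁻]/[HOCl] = 10^(pH − pKa) = 10^(7.99 − 7.5) = 10^0.49 = 3.09.
Fraction as HOCl = 1 / (1 + 3.09) = 0.2445.
HOCl = 0.2445 × 1.92 ppm = 0.4694 ppm.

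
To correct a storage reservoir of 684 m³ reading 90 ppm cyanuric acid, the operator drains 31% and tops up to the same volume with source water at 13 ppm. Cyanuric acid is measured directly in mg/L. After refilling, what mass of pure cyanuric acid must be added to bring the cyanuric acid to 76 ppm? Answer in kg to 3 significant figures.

6.75 kg

Volume: 684 m³ = 684,000 L.
After draining 31% and refilling: 90 × 0.69 + 13 × 0.31 = 66.13 ppm.
Deficit to target: 76 − 66.13 = 9.87 mg/L.
Mass: 9.87 mg/L × 684,000 L = 6751 g cyanuric acid.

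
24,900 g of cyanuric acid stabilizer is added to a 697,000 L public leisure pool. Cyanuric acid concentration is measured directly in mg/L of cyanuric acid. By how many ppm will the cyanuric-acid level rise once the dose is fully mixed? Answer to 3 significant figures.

Rise: 24,900 g / 697,000 L × 1000 = 35.72 mg/L.

35.7 ppm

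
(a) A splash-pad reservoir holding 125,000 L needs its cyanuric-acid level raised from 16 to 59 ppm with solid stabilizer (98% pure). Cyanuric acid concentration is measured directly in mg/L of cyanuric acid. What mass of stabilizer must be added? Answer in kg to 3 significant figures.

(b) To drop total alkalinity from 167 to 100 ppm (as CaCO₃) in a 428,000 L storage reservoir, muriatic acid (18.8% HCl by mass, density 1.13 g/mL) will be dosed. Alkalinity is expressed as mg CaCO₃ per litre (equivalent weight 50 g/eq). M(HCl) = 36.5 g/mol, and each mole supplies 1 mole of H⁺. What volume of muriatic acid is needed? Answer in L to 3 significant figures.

(a) 5.48 kg; (b) 98.5 L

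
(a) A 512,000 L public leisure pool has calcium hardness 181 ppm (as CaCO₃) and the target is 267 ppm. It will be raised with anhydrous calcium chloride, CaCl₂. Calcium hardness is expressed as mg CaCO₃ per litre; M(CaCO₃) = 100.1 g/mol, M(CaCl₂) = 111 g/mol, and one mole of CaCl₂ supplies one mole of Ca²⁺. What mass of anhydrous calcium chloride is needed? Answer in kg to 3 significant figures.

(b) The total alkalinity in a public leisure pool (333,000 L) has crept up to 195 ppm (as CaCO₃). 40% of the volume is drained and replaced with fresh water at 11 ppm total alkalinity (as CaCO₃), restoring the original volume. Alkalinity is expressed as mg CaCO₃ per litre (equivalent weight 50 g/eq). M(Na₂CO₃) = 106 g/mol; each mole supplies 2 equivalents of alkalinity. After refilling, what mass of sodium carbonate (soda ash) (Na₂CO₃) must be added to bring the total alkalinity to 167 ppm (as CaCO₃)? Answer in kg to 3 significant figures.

(a) Hardness to add: (267 − 181) = 86 mg/L as CaCO₃ × 512,000 L = 44,030 g as CaCO₃.
(a) Moles of Ca²⁺ (1 mol Ca²⁺ ≡ 1 mol CaCO₃): 44,030 / 100.1 g/mol = 439.9 mol.
(a) Mass of CaCl₂: 439.9 × 111 = 48,830 g.

(b) After draining 40% and refilling: 195 × 0.60 + 11 × 0.40 = 121.4 ppm.
(b) Deficit to target: 167 − 121.4 = 45.6 mg/L.
(b) As CaCO₃: 45.6 mg/L × 333,000 L = 15,180 g; ÷ 50 g/eq ÷ 2 = 151.8 mol Na₂CO₃.
(b) Mass: 151.8 × 106 = 16,100 g.

(a) 48.8 kg; (b) 16.1 kg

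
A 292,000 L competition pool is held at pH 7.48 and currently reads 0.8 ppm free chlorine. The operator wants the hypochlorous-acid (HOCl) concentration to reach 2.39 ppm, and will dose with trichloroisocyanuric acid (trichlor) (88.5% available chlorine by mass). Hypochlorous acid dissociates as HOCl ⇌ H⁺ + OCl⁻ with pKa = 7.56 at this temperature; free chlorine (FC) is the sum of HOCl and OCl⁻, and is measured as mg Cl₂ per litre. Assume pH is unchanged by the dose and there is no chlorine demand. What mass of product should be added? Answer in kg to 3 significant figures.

1.18 kg

[OCl⁻]/[HOCl] = 10^(pH − pKa) = 10^(7.48 − 7.56) = 0.8318; fraction as HOCl = 1/(1 + 0.8318) = 0.5459.
Free chlorine required for 2.39 ppm HOCl: 2.39 / 0.5459 = 4.378 ppm.
FC to add: 4.378 − 0.8 = 3.578 mg/L as Cl₂.
Cl₂ equivalent: 3.578 mg/L × 292,000 L = 1045 g.
Product at 88.5% available Cl: 1045 / 0.885 = 1181 g.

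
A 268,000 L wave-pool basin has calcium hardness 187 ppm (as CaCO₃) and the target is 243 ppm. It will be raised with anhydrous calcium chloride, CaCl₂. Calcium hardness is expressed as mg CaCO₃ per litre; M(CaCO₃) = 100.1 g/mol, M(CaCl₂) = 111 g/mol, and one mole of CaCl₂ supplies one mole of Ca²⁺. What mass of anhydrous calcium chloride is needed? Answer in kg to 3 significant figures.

Hardness to add: (243 − 187) = 56 mg/L as CaCO₃ × 268,000 L = 15,010 g as CaCO₃.
Moles of Ca²⁺ (1 mol Ca²⁺ ≡ 1 mol CaCO₃): 15,010 / 100.1 g/mol = 149.9 mol.
Mass of CaCl₂: 149.9 × 111 = 16,640 g.

16.6 kg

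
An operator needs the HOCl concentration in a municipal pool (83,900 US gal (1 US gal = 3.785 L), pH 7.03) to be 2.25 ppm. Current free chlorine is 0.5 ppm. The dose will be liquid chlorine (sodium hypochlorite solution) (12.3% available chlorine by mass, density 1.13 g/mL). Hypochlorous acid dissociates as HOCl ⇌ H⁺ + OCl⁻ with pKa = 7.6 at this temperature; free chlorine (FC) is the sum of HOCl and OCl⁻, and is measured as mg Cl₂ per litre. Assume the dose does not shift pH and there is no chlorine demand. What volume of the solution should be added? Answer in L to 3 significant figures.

5.38 L

Volume: 83,900 US gal × 3.785 L/gal = 317,562 L.
[OCl⁻]/[HOCl] = 10^(pH − pKa) = 10^(7.03 − 7.6) = 0.2692; fraction as HOCl = 1/(1 + 0.2692) = 0.7879.
Free chlorine required for 2.25 ppm HOCl: 2.25 / 0.7879 = 2.856 ppm.
FC to add: 2.856 − 0.5 = 2.356 mg/L as Cl₂.
Cl₂ equivalent: 2.356 mg/L × 317,562 L = 748 g.
Product at 12.3% available Cl: 748 / 0.123 = 6082 g.
Volume: 6082 g ÷ 1.13 g/mL = 5382 mL.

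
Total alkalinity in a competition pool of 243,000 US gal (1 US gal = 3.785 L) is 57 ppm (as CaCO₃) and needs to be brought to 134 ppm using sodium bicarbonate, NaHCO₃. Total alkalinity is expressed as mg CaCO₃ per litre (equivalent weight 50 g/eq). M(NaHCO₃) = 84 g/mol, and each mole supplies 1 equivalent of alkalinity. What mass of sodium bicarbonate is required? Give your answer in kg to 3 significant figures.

Volume: 243,000 US gal × 3.785 L/gal = 919,755 L.
Alkalinity to add: (134 − 57) = 77 mg/L as CaCO₃ × 919,755 L = 70,820 g as CaCO₃.
Equivalents: 70,820 g ÷ 50 g/eq = 1416 eq.
NaHCO₃ supplies 1 eq per mole → 1416 mol.
Mass: 1416 mol × 84 g/mol = 119,000 g.

119 kg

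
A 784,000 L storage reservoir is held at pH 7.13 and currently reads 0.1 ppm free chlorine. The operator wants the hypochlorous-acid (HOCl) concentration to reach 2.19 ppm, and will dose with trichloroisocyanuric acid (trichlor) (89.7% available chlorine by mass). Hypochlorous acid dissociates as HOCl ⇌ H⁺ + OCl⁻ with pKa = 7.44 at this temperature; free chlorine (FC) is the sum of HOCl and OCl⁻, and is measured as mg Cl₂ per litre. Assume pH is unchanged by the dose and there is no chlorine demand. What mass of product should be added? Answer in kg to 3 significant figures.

[OCl⁻]/[HOCl] = 10^(pH − pKa) = 10^(7.13 − 7.44) = 0.4898; fraction as HOCl = 1/(1 + 0.4898) = 0.6712.
Free chlorine required for 2.19 ppm HOCl: 2.19 / 0.6712 = 3.263 ppm.
FC to add: 3.263 − 0.1 = 3.163 mg/L as Cl₂.
Cl₂ equivalent: 3.163 mg/L × 784,000 L = 2479 g.
Product at 89.7% available Cl: 2479 / 0.897 = 2764 g.

2.76 kg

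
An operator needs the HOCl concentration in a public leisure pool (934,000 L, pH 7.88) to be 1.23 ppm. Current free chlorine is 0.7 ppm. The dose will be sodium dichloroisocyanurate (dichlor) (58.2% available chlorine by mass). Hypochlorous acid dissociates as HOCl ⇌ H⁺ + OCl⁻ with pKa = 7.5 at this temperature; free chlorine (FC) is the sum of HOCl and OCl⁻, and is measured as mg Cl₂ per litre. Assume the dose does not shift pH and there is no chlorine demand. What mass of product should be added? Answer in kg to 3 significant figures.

5.59 kg

[OCl⁻]/[HOCl] = 10^(pH − pKa) = 10^(7.88 − 7.5) = 2.399; fraction as HOCl = 1/(1 + 2.399) = 0.2942.
Free chlorine required for 1.23 ppm HOCl: 1.23 / 0.2942 = 4.181 ppm.
FC to add: 4.181 − 0.7 = 3.481 mg/L as Cl₂.
Cl₂ equivalent: 3.481 mg/L × 934,000 L = 3251 g.
Product at 58.2% available Cl: 3251 / 0.582 = 5586 g.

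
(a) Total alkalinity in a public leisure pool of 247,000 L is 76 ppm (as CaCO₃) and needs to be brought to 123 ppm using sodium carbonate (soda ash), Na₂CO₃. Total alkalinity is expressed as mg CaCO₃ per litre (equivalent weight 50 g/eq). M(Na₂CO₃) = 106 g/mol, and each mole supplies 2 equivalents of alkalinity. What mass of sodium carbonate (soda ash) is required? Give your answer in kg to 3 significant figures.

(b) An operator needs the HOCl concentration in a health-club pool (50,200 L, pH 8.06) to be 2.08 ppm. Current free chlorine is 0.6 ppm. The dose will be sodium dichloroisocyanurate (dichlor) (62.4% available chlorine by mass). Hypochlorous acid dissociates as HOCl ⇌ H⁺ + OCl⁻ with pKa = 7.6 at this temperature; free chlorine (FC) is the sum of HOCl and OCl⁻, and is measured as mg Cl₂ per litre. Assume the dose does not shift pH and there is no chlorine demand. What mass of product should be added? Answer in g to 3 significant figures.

(a) 12.3 kg; (b) 602 g

(a) Alkalinity to add: (123 − 76) = 47 mg/L as CaCO₃ × 247,000 L = 11,610 g as CaCO₃.
(a) Equivalents: 11,610 g ÷ 50 g/eq = 232.2 eq.
(a) Each mole of Na₂CO₃ supplies 2 eq, so 232.2 / 2 = 116.1 mol.
(a) Mass: 116.1 mol × 106 g/mol = 12,310 g.

(b) [OCl⁻]/[HOCl] = 10^(pH − pKa) = 10^(8.06 − 7.6) = 2.884; fraction as HOCl = 1/(1 + 2.884) = 0.2575.
(b) Free chlorine required for 2.08 ppm HOCl: 2.08 / 0.2575 = 8.079 ppm.
(b) FC to add: 8.079 − 0.6 = 7.479 mg/L as Cl₂.
(b) Cl₂ equivalent: 7.479 mg/L × 50,200 L = 375.4 g.
(b) Product at 62.4% available Cl: 375.4 / 0.624 = 601.7 g.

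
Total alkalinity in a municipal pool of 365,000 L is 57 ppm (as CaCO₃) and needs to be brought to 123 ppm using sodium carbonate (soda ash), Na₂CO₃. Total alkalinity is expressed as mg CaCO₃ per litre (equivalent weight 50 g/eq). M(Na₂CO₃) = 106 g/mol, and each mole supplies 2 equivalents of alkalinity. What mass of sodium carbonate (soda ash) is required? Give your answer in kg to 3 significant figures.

Alkalinity to add: (123 − 57) = 66 mg/L as CaCO₃ × 365,000 L = 24,090 g as CaCO₃.
Equivalents: 24,090 g ÷ 50 g/eq = 481.8 eq.
Each mole of Na₂CO₃ supplies 2 eq, so 481.8 / 2 = 240.9 mol.
Mass: 240.9 mol × 106 g/mol = 25,540 g.

25.5 kg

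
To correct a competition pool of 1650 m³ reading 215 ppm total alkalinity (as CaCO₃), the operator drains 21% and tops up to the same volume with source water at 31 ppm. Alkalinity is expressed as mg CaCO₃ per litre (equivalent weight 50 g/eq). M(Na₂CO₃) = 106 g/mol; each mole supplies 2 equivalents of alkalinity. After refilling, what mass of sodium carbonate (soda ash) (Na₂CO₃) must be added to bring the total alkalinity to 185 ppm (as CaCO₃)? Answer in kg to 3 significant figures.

15.1 kg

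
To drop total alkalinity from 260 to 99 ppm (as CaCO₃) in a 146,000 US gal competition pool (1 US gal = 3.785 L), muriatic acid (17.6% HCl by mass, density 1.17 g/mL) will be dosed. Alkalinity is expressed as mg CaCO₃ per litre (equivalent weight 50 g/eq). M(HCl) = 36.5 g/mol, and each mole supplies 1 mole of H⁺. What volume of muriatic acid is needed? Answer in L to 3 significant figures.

315 L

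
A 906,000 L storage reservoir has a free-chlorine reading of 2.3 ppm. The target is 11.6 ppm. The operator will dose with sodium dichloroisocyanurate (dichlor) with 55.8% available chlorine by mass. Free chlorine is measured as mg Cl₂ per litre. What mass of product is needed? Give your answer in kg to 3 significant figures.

Chlorine deficit: 11.6 − 2.3 = 9.3 ppm = 9.3 mg/L as Cl₂.
Cl₂ equivalent needed: 9.3 mg/L × 906,000 L = 8,426,000 mg = 8426 g.
Product at 55.8% available chlorine: 8426 / 0.558 = 15,100 g.

15.1 kg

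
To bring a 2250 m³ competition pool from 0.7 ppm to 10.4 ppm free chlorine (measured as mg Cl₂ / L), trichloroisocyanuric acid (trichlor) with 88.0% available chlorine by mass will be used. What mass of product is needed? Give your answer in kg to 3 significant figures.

Volume: 2250 m³ = 2,250,000 L.
Chlorine deficit: 10.4 − 0.7 = 9.7 ppm = 9.7 mg/L as Cl₂.
Cl₂ equivalent needed: 9.7 mg/L × 2,250,000 L = 21,820,000 mg = 21,820 g.
Product at 88.0% available chlorine: 21,820 / 0.88 = 24,800 g.

24.8 kg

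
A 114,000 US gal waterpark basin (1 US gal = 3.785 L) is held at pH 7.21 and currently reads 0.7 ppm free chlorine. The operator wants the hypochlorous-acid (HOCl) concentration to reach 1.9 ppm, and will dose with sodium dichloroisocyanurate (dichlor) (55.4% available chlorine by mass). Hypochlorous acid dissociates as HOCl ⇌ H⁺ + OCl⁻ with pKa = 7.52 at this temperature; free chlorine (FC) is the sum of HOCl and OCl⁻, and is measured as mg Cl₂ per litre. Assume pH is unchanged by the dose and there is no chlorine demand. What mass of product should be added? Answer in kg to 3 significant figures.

1.66 kg

Volume: 114,000 US gal × 3.785 L/gal = 431,490 L.
[OCl⁻]/[HOCl] = 10^(pH − pKa) = 10^(7.21 − 7.52) = 0.4898; fraction as HOCl = 1/(1 + 0.4898) = 0.6712.
Free chlorine required for 1.9 ppm HOCl: 1.9 / 0.6712 = 2.831 ppm.
FC to add: 2.831 − 0.7 = 2.131 mg/L as Cl₂.
Cl₂ equivalent: 2.131 mg/L × 431,490 L = 919.3 g.
Product at 55.4% available Cl: 919.3 / 0.554 = 1659 g.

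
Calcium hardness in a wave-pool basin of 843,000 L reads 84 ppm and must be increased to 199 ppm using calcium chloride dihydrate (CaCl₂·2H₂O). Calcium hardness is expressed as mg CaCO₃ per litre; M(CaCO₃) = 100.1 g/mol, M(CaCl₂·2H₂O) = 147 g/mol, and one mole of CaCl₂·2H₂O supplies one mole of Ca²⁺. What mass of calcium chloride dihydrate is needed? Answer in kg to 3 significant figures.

Hardness to add: (199 − 84) = 115 mg/L as CaCO₃ × 843,000 L = 96,940 g as CaCO₃.
Moles of Ca²⁺ (1 mol Ca²⁺ ≡ 1 mol CaCO₃): 96,940 / 100.1 g/mol = 968.5 mol.
Mass of CaCl₂·2H₂O: 968.5 × 147 = 142,400 g.

142 kg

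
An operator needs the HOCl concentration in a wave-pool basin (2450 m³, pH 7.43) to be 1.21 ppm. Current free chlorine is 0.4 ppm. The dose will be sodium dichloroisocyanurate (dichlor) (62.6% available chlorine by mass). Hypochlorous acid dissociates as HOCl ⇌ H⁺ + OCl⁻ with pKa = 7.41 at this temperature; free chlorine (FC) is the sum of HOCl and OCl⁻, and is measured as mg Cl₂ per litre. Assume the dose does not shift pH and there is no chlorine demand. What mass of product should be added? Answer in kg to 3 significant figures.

8.13 kg

Volume: 2450 m³ = 2,450,000 L.
[OCl⁻]/[HOCl] = 10^(pH − pKa) = 10^(7.43 − 7.41) = 1.047; fraction as HOCl = 1/(1 + 1.047) = 0.4885.
Free chlorine required for 1.21 ppm HOCl: 1.21 / 0.4885 = 2.477 ppm.
FC to add: 2.477 − 0.4 = 2.077 mg/L as Cl₂.
Cl₂ equivalent: 2.077 mg/L × 2,450,000 L = 5089 g.
Product at 62.6% available Cl: 5089 / 0.626 = 8129 g.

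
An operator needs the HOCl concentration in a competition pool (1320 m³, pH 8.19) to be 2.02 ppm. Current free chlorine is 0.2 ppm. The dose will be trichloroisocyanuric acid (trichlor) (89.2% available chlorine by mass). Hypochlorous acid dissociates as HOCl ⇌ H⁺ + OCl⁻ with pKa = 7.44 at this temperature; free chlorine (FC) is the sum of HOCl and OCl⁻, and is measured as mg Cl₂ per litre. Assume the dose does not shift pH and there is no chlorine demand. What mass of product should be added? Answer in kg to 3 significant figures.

Volume: 1320 m³ = 1,320,000 L.
[OCl⁻]/[HOCl] = 10^(pH − pKa) = 10^(8.19 − 7.44) = 5.623; fraction as HOCl = 1/(1 + 5.623) = 0.151.
Free chlorine required for 2.02 ppm HOCl: 2.02 / 0.151 = 13.38 ppm.
FC to add: 13.38 − 0.2 = 13.18 mg/L as Cl₂.
Cl₂ equivalent: 13.18 mg/L × 1,320,000 L = 17,400 g.
Product at 89.2% available Cl: 17,400 / 0.892 = 19,500 g.

19.5 kg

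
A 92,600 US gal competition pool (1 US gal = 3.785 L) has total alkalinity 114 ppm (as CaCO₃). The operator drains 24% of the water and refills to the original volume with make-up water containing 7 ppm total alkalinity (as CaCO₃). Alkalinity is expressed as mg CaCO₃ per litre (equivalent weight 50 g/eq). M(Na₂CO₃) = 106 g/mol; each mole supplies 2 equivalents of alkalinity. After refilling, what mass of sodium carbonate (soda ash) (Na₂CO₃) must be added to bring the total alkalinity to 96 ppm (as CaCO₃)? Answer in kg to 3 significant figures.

2.85 kg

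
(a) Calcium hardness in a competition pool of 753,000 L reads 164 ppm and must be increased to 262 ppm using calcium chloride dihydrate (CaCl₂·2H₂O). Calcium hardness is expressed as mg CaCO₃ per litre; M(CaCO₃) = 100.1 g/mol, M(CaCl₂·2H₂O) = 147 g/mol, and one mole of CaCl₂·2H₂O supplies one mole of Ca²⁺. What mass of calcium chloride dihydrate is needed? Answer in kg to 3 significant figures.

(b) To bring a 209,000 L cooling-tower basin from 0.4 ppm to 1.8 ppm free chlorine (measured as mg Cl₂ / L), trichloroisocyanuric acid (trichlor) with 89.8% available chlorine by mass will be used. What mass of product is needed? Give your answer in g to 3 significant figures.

(a) Hardness to add: (262 − 164) = 98 mg/L as CaCO₃ × 753,000 L = 73,790 g as CaCO₃.
(a) Moles of Ca²⁺ (1 mol Ca²⁺ ≡ 1 mol CaCO₃): 73,790 / 100.1 g/mol = 737.2 mol.
(a) Mass of CaCl₂·2H₂O: 737.2 × 147 = 108,400 g.

(b) Chlorine deficit: 1.8 − 0.4 = 1.4 ppm = 1.4 mg/L as Cl₂.
(b) Cl₂ equivalent needed: 1.4 mg/L × 209,000 L = 292,600 mg = 292.6 g.
(b) Product at 89.8% available chlorine: 292.6 / 0.898 = 325.8 g.

(a) 108 kg; (b) 326 g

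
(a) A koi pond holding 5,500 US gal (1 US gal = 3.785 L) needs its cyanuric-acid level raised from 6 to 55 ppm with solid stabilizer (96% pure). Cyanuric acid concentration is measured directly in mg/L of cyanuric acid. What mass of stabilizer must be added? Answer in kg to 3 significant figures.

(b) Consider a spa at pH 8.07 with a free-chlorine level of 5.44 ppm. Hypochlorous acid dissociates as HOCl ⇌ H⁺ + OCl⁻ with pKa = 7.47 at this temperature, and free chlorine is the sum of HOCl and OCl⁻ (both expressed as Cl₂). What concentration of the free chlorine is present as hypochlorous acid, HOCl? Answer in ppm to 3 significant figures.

(a) Volume: 5,500 US gal × 3.785 L/gal = 20,818 L.
(a) CYA to add: (55 − 6) = 49 mg/L × 20,818 L = 1020 g cyanuric acid.
(a) At 96% purity: 1020 / 0.96 = 1063 g product.

(b) [OCl⁻]/[HOCl] = 10^(pH − pKa) = 10^(8.07 − 7.47) = 10^0.60 = 3.981.
(b) Fraction as HOCl = 1 / (1 + 3.981) = 0.2008.
(b) HOCl = 0.2008 × 5.44 ppm = 1.092 ppm.

(a) 1.06 kg; (b) 1.09 ppm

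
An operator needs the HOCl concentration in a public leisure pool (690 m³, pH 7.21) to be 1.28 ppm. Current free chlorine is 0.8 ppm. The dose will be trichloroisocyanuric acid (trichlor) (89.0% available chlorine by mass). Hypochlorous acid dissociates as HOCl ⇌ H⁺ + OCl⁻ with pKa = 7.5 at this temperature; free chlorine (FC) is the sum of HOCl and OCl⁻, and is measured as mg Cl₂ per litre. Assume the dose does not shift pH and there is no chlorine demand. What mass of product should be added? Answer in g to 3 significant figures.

Volume: 690 m³ = 690,000 L.
[OCl⁻]/[HOCl] = 10^(pH − pKa) = 10^(7.21 − 7.5) = 0.5129; fraction as HOCl = 1/(1 + 0.5129) = 0.661.
Free chlorine required for 1.28 ppm HOCl: 1.28 / 0.661 = 1.936 ppm.
FC to add: 1.936 − 0.8 = 1.136 mg/L as Cl₂.
Cl₂ equivalent: 1.136 mg/L × 690,000 L = 784.2 g.
Product at 89.0% available Cl: 784.2 / 0.89 = 881.1 g.

881 g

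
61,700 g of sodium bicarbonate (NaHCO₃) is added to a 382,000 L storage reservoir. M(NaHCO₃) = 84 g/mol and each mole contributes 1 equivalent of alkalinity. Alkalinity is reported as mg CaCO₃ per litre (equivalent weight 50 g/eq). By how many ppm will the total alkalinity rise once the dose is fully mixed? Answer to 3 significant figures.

96.1 ppm

Moles of NaHCO₃: 61,700 g ÷ 84 g/mol = 734.5 mol → 734.5 eq of alkalinity.
As CaCO₃: 734.5 eq × 50 g/eq = 36,730 g.
Rise: 36,730 g / 382,000 L × 1000 = 96.14 mg/L.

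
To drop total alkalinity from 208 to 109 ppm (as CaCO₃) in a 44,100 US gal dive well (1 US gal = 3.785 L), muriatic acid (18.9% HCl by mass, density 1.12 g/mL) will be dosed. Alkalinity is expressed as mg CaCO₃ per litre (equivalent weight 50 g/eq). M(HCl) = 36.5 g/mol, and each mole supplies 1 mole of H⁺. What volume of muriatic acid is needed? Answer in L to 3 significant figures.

57.0 L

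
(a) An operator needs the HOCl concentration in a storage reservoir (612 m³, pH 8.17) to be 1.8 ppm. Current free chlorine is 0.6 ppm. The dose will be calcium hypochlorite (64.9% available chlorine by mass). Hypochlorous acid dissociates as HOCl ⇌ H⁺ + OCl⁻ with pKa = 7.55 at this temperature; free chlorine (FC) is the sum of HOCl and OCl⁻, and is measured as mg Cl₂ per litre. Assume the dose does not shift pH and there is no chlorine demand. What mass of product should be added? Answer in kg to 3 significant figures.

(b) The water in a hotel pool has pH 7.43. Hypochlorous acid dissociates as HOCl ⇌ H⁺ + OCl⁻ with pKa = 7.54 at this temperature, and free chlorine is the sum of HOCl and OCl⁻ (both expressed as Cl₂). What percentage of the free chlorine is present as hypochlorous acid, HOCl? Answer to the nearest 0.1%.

(a) 8.21 kg; (b) 56.3%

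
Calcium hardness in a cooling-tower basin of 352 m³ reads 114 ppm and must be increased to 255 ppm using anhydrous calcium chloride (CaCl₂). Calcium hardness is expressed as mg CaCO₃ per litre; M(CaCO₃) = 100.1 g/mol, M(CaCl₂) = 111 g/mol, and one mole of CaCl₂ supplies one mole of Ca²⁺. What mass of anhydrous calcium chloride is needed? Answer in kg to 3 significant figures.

55.0 kg

Volume: 352 m³ = 352,000 L.
Hardness to add: (255 − 114) = 141 mg/L as CaCO₃ × 352,000 L = 49,630 g as CaCO₃.
Moles of Ca²⁺ (1 mol Ca²⁺ ≡ 1 mol CaCO₃): 49,630 / 100.1 g/mol = 495.8 mol.
Mass of CaCl₂: 495.8 × 111 = 55,040 g.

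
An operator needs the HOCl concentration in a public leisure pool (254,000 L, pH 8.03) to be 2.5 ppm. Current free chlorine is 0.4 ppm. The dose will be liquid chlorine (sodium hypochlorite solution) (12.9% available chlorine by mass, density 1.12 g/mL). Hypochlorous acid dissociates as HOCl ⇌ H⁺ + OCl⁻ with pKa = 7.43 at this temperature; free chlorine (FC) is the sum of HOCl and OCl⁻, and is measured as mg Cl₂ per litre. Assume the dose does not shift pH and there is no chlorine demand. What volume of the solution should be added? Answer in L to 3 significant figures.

21.2 L

[OCl⁻]/[HOCl] = 10^(pH − pKa) = 10^(8.03 − 7.43) = 3.981; fraction as HOCl = 1/(1 + 3.981) = 0.2008.
Free chlorine required for 2.5 ppm HOCl: 2.5 / 0.2008 = 12.45 ppm.
FC to add: 12.45 − 0.4 = 12.05 mg/L as Cl₂.
Cl₂ equivalent: 12.05 mg/L × 254,000 L = 3061 g.
Product at 12.9% available Cl: 3061 / 0.129 = 23,730 g.
Volume: 23,730 g ÷ 1.12 g/mL = 21,190 mL.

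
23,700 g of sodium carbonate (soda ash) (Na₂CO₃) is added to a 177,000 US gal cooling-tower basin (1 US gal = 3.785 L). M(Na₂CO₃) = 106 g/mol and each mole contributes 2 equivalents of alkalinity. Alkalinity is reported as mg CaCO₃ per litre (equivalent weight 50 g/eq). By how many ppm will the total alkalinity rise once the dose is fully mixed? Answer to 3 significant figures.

33.4 ppm

Volume: 177,000 US gal × 3.785 L/gal = 669,945 L.
Moles of Na₂CO₃: 23,700 g ÷ 106 g/mol = 223.6 mol → 447.2 eq of alkalinity.
As CaCO₃: 447.2 eq × 50 g/eq = 22,360 g.
Rise: 22,360 g / 669,945 L × 1000 = 33.37 mg/L.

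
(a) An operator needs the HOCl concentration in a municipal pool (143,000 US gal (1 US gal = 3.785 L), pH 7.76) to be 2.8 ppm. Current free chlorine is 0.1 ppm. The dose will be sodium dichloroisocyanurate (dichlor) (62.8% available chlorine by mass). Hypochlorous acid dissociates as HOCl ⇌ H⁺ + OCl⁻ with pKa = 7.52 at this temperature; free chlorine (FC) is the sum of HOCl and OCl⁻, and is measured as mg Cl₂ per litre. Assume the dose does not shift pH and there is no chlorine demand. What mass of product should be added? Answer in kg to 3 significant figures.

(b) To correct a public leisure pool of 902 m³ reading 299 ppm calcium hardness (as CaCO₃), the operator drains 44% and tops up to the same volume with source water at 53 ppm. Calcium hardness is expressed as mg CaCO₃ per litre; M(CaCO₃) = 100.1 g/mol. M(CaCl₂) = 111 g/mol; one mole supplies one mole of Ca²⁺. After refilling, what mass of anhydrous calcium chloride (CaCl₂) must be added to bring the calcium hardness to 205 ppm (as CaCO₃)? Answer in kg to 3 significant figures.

(a) 6.52 kg; (b) 14.2 kg

(a) Volume: 143,000 US gal × 3.785 L/gal = 541,255 L.
(a) [OCl⁻]/[HOCl] = 10^(pH − pKa) = 10^(7.76 − 7.52) = 1.738; fraction as HOCl = 1/(1 + 1.738) = 0.3653.
(a) Free chlorine required for 2.8 ppm HOCl: 2.8 / 0.3653 = 7.666 ppm.
(a) FC to add: 7.666 − 0.1 = 7.566 mg/L as Cl₂.
(a) Cl₂ equivalent: 7.566 mg/L × 541,255 L = 4095 g.
(a) Product at 62.8% available Cl: 4095 / 0.628 = 6521 g.

(b) Volume: 902 m³ = 902,000 L.
(b) After draining 44% and refilling: 299 × 0.56 + 53 × 0.44 = 190.76 ppm.
(b) Deficit to target: 205 − 190.76 = 14.24 mg/L.
(b) As CaCO₃: 14.24 mg/L × 902,000 L = 12,840 g; ÷ 100.1 = 128.3 mol Ca²⁺.
(b) Mass: 128.3 × 111 = 14,240 g.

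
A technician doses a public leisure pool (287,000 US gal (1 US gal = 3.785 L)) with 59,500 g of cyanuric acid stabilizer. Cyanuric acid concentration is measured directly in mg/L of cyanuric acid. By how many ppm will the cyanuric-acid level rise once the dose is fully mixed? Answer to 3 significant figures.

54.8 ppm

Volume: 287,000 US gal × 3.785 L/gal = 1,086,295 L.
Rise: 59,500 g / 1,086,295 L × 1000 = 54.77 mg/L.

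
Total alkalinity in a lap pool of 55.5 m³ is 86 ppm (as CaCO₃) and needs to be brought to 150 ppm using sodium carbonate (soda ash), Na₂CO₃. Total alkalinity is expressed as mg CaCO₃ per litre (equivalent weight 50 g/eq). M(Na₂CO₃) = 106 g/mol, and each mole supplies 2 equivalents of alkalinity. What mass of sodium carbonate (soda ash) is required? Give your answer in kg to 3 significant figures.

Volume: 55.5 m³ = 55,500 L.
Alkalinity to add: (150 − 86) = 64 mg/L as CaCO₃ × 55,500 L = 3552 g as CaCO₃.
Equivalents: 3552 g ÷ 50 g/eq = 71.04 eq.
Each mole of Na₂CO₃ supplies 2 eq, so 71.04 / 2 = 35.52 mol.
Mass: 35.52 mol × 106 g/mol = 3765 g.

3.77 kg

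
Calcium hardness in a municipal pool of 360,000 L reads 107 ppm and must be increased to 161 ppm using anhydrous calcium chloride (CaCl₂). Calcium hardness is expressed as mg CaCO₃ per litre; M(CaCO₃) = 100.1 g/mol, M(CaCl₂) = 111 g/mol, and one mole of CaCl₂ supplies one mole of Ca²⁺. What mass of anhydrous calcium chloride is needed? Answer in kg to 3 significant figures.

Hardness to add: (161 − 107) = 54 mg/L as CaCO₃ × 360,000 L = 19,440 g as CaCO₃.
Moles of Ca²⁺ (1 mol Ca²⁺ ≡ 1 mol CaCO₃): 19,440 / 100.1 g/mol = 194.2 mol.
Mass of CaCl₂: 194.2 × 111 = 21,560 g.

21.6 kg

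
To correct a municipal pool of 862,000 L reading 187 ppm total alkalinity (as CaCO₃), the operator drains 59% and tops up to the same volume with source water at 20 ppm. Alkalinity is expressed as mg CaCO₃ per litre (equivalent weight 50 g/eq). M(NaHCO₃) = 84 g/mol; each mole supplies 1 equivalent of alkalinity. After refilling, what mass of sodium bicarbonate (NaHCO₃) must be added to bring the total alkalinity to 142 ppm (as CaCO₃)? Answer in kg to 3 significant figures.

77.5 kg

After draining 59% and refilling: 187 × 0.41 + 20 × 0.59 = 88.47 ppm.
Deficit to target: 142 − 88.47 = 53.53 mg/L.
As CaCO₃: 53.53 mg/L × 862,000 L = 46,140 g; ÷ 50 g/eq ÷ 1 = 922.9 mol NaHCO₃.
Mass: 922.9 × 84 = 77,520 g.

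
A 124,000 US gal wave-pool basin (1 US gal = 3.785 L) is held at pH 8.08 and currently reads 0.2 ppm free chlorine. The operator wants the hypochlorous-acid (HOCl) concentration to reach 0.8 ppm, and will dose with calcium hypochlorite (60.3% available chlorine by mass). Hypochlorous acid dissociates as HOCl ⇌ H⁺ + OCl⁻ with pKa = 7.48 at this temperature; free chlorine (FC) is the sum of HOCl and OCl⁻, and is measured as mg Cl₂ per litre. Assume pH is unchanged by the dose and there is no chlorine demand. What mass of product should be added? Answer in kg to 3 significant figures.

2.95 kg

Volume: 124,000 US gal × 3.785 L/gal = 469,340 L.
[OCl⁻]/[HOCl] = 10^(pH − pKa) = 10^(8.08 − 7.48) = 3.981; fraction as HOCl = 1/(1 + 3.981) = 0.2008.
Free chlorine required for 0.8 ppm HOCl: 0.8 / 0.2008 = 3.985 ppm.
FC to add: 3.985 − 0.2 = 3.785 mg/L as Cl₂.
Cl₂ equivalent: 3.785 mg/L × 469,340 L = 1776 g.
Product at 60.3% available Cl: 1776 / 0.603 = 2946 g.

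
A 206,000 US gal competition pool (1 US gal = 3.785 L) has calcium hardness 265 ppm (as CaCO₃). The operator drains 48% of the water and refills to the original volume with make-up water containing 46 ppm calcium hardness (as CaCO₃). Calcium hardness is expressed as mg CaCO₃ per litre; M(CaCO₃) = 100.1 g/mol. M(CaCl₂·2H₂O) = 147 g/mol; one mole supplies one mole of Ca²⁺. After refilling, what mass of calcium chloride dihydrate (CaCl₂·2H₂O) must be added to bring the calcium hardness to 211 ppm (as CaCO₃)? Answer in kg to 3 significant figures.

Volume: 206,000 US gal × 3.785 L/gal = 779,710 L.
After draining 48% and refilling: 265 × 0.52 + 46 × 0.48 = 159.88 ppm.
Deficit to target: 211 − 159.88 = 51.12 mg/L.
As CaCO₃: 51.12 mg/L × 779,710 L = 39,860 g; ÷ 100.1 = 398.2 mol Ca²⁺.
Mass: 398.2 × 147 = 58,530 g.

58.5 kg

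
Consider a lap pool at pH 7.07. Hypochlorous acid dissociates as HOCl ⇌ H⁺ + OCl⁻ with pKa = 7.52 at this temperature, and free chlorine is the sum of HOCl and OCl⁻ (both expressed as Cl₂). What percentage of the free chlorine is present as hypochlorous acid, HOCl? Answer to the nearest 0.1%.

73.8%

[OCl⁻]/[HOCl] = 10^(pH − pKa) = 10^(7.07 − 7.52) = 10^-0.45 = 0.3548.
Fraction as HOCl = 1 / (1 + 0.3548) = 0.7381.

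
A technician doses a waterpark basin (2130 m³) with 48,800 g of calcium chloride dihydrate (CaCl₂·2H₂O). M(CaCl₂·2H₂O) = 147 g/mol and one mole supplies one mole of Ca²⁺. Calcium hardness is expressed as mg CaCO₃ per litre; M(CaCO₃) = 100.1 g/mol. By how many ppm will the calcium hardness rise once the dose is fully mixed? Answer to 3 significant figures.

Volume: 2130 m³ = 2,130,000 L.
Moles of Ca²⁺: 48,800 g ÷ 147 g/mol = 332 mol.
As CaCO₃: 332 mol × 100.1 g/mol = 33,230 g.
Rise: 33,230 g / 2,130,000 L × 1000 = 15.6 mg/L.

15.6 ppm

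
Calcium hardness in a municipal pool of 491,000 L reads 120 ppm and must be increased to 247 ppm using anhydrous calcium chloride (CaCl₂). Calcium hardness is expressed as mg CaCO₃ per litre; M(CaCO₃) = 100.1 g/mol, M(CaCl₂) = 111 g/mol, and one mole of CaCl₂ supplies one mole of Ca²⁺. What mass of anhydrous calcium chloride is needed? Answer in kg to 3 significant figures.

Hardness to add: (247 − 120) = 127 mg/L as CaCO₃ × 491,000 L = 62,360 g as CaCO₃.
Moles of Ca²⁺ (1 mol Ca²⁺ ≡ 1 mol CaCO₃): 62,360 / 100.1 g/mol = 622.9 mol.
Mass of CaCl₂: 622.9 × 111 = 69,150 g.

69.1 kg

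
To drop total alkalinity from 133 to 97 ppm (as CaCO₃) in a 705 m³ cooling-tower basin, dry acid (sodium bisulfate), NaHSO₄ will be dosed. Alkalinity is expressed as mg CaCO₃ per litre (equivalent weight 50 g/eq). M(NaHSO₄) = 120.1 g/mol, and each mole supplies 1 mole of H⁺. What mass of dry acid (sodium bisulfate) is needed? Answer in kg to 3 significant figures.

61.0 kg

Volume: 705 m³ = 705,000 L.
Alkalinity to neutralize: (133 − 97) = 36 mg/L as CaCO₃ × 705,000 L = 25,380 g as CaCO₃.
Equivalents of H⁺ required: 25,380 ÷ 50 g/eq = 507.6 eq = 507.6 mol NaHSO₄.
Mass of NaHSO₄: 507.6 × 120.1 = 60,960 g.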